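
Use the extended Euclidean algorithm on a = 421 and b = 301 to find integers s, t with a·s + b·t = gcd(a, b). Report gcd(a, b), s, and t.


Euclidean algorithm on (421, 301) — divide until remainder is 0:
  421 = 1 · 301 + 120
  301 = 2 · 120 + 61
  120 = 1 · 61 + 59
  61 = 1 · 59 + 2
  59 = 29 · 2 + 1
  2 = 2 · 1 + 0
gcd(421, 301) = 1.
Track Bezout coefficients alongside the remainders: start with r₀ = 421 = a·1 + b·0 (s = 1, t = 0) and r₁ = 301 = a·0 + b·1 (s = 0, t = 1); each new remainder r_{k+1} = r_{k-1} − q_k·r_k inherits s_{k+1} = s_{k-1} − q_k·s_k, t_{k+1} = t_{k-1} − q_k·t_k, so r_k = a·s_k + b·t_k at every step:
  q = 1: r = 120, s = 1 − 1·0 = 1, t = 0 − 1·1 = -1  (check: 421·1 + 301·(-1) = 120)
  q = 2: r = 61, s = 0 − 2·1 = -2, t = 1 − 2·(-1) = 3  (check: 421·(-2) + 301·3 = 61)
  q = 1: r = 59, s = 1 − 1·(-2) = 3, t = -1 − 1·3 = -4  (check: 421·3 + 301·(-4) = 59)
  q = 1: r = 2, s = -2 − 1·3 = -5, t = 3 − 1·(-4) = 7  (check: 421·(-5) + 301·7 = 2)
  q = 29: r = 1, s = 3 − 29·(-5) = 148, t = -4 − 29·7 = -207  (check: 421·148 + 301·(-207) = 1)
The row with r = 1 (the gcd) gives the Bezout coefficients s = 148, t = -207.
Result: 421 · (148) + 301 · (-207) = 1.

gcd(421, 301) = 1; s = 148, t = -207 (check: 421·148 + 301·(-207) = 1).


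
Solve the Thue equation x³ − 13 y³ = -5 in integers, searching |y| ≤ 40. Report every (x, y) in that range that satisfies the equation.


The equation is x³ - 13y³ = -5. For fixed y, x³ = 13·y³ − 5, so a solution requires the RHS to be a perfect cube.
Strategy: iterate y from -40 to 40, compute RHS = 13·y³ − 5, and check whether it is a (positive or negative) perfect cube.
Check small values of y:
  y = 0: RHS = -5 is not a perfect cube.
  y = 1: RHS = 8 = (2)³ ⇒ x = 2 works.
  y = -1: RHS = -18 is not a perfect cube.
  y = 2: RHS = 99 is not a perfect cube.
  y = -2: RHS = -109 is not a perfect cube.
  y = 3: RHS = 346 is not a perfect cube.
  y = -3: RHS = -356 is not a perfect cube.
Continuing the search up to |y| = 40 finds no further solutions beyond those listed.
Collected solutions: (2, 1).

Solutions (with |y| ≤ 40): (2, 1).


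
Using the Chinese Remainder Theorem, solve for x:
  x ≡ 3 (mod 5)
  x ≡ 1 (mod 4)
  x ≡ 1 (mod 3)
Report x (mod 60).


Moduli 5, 4, 3 are pairwise coprime; by CRT there is a unique solution modulo M = 5 · 4 · 3 = 60.
Solve pairwise, accumulating the modulus:
  Start with x ≡ 3 (mod 5).
  Combine with x ≡ 1 (mod 4): since gcd(5, 4) = 1, we get a unique residue mod 20.
    Write x = 3 + 5·t and substitute into x ≡ 1 (mod 4): 5·t ≡ 1 − 3 = -2 (mod 4).
    Reduce coefficients mod 4: 1·t ≡ 2 (mod 4).
    So t ≡ 2 (mod 4).
    Then x = 3 + 5·2 = 13, valid modulo lcm(5, 4) = 20: x ≡ 13 (mod 20).
  Combine with x ≡ 1 (mod 3): since gcd(20, 3) = 1, we get a unique residue mod 60.
    Write x = 13 + 20·t and substitute into x ≡ 1 (mod 3): 20·t ≡ 1 − 13 = -12 (mod 3).
    Reduce coefficients mod 3: 2·t ≡ 0 (mod 3).
    The inverse of 2 mod 3 is 2 (since 2·2 = 4 = 1·3 + 1), so t ≡ 2·0 = 0 ≡ 0 (mod 3).
    Then x = 13 + 20·0 = 13, valid modulo lcm(20, 3) = 60: x ≡ 13 (mod 60).
Verify: 13 mod 5 = 3 ✓, 13 mod 4 = 1 ✓, 13 mod 3 = 1 ✓.

x ≡ 13 (mod 60).


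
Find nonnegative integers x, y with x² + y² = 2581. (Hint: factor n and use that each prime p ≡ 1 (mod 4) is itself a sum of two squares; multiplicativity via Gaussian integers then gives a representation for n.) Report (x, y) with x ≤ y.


Step 1: Factor n = 2581 = 29 · 89.
Step 2: Check the mod-4 condition on each prime factor: 29 ≡ 1 (mod 4), exponent 1; 89 ≡ 1 (mod 4), exponent 1.
All primes ≡ 3 (mod 4) appear to even exponent (or don't appear), so by the two-squares theorem n IS expressible as a sum of two squares.
Step 3: Build a representation. Here n = 29 · 89 is a product of primes ≡ 1 (mod 4). Each prime p ≡ 1 (mod 4) is itself a sum of two squares; find a² by testing p − a² for a perfect square:
  29: 29 − 1² = 28, 29 − 2² = 25 = 5² ⇒ 29 = 2² + 5².
  89: 89 − 1² = 88, 89 − 2² = 85, 89 − 3² = 80, 89 − 4² = 73, 89 − 5² = 64 = 8² ⇒ 89 = 5² + 8².
  Combine using the Brahmagupta–Fibonacci identity (a² + b²)(c² + d²) = (ac − bd)² + (ad + bc)² = (ac + bd)² + (ad − bc)²:
  29 · 89 = 2581: from (2² + 5²)(5² + 8²), take (2·5 − 5·8, 2·8 + 5·5) = (10 − 40, 16 + 25) = (-30, 41); dropping signs (only squares matter) gives (30, 41); check 30² + 41² = 900 + 1681 = 2581 ✓.
Step 4: Order so x ≤ y and verify: 30² + 41² = 900 + 1681 = 2581 = n. ✓

n = 2581 = 30² + 41² (one valid representation with x ≤ y).


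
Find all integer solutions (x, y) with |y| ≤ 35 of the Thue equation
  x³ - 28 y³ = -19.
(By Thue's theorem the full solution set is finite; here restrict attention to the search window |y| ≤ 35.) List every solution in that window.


The equation is x³ - 28y³ = -19. For fixed y, x³ = 28·y³ − 19, so a solution requires the RHS to be a perfect cube.
Strategy: iterate y from -35 to 35, compute RHS = 28·y³ − 19, and check whether it is a (positive or negative) perfect cube.
Check small values of y:
  y = 0: RHS = -19 is not a perfect cube.
  y = 1: RHS = 9 is not a perfect cube.
  y = -1: RHS = -47 is not a perfect cube.
  y = 2: RHS = 205 is not a perfect cube.
  y = -2: RHS = -243 is not a perfect cube.
  y = 3: RHS = 737 is not a perfect cube.
  y = -3: RHS = -775 is not a perfect cube.
Continuing the search up to |y| = 35 finds no solutions either.
No (x, y) in the scanned range satisfies the equation.

No integer solutions with |y| ≤ 35.


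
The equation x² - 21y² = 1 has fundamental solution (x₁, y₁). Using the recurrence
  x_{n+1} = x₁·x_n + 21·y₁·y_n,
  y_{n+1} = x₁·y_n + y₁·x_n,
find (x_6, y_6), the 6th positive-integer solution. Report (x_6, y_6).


Step 1: Find the fundamental solution (x₁, y₁) of x² - 21y² = 1.
  Expand √21 as a continued fraction. a₀ = ⌊√21⌋ = 4; iterate m_{k+1} = d_k·a_k − m_k, d_{k+1} = (21 − m_{k+1}²)/d_k, a_{k+1} = ⌊(a₀ + m_{k+1})/d_{k+1}⌋ (starting m₀ = 0, d₀ = 1), with convergents p_k = a_k·p_{k-1} + p_{k-2}, q_k = a_k·q_{k-1} + q_{k-2} (p₋₁ = 1, q₋₁ = 0):
  k = 0: a₀ = 4; p₀/q₀ = 4/1; p₀² − 21·q₀² = 16 − 21 = -5.
  k = 1: m = 4, d = 5, a = ⌊(4 + 4)/5⌋ = 1; p/q = (1·4 + 1)/(1·1 + 0) = 5/1; p² − 21·q² = 25 − 21 = 4.
  k = 2: m = 1, d = 4, a = ⌊(4 + 1)/4⌋ = 1; p/q = (1·5 + 4)/(1·1 + 1) = 9/2; p² − 21·q² = 81 − 84 = -3.
  k = 3: m = 3, d = 3, a = ⌊(4 + 3)/3⌋ = 2; p/q = (2·9 + 5)/(2·2 + 1) = 23/5; p² − 21·q² = 529 − 525 = 4.
  k = 4: m = 3, d = 4, a = ⌊(4 + 3)/4⌋ = 1; p/q = (1·23 + 9)/(1·5 + 2) = 32/7; p² − 21·q² = 1024 − 1029 = -5.
  k = 5: m = 1, d = 5, a = ⌊(4 + 1)/5⌋ = 1; p/q = (1·32 + 23)/(1·7 + 5) = 55/12; p² − 21·q² = 3025 − 3024 = 1.
  The first convergent with p² − 21·q² = 1 gives the fundamental solution (x₁, y₁) = (55, 12).
Step 2: Apply the recurrence (x_{n+1}, y_{n+1}) = (x₁x_n + 21y₁y_n, x₁y_n + y₁x_n) repeatedly.
  From (x_1, y_1) = (55, 12): x_2 = 55·55 + 21·12·12 = 6049; y_2 = 55·12 + 12·55 = 1320.
  From (x_2, y_2) = (6049, 1320): x_3 = 55·6049 + 21·12·1320 = 665335; y_3 = 55·1320 + 12·6049 = 145188.
  From (x_3, y_3) = (665335, 145188): x_4 = 55·665335 + 21·12·145188 = 73180801; y_4 = 55·145188 + 12·665335 = 15969360.
  From (x_4, y_4) = (73180801, 15969360): x_5 = 55·73180801 + 21·12·15969360 = 8049222775; y_5 = 55·15969360 + 12·73180801 = 1756484412.
  From (x_5, y_5) = (8049222775, 1756484412): x_6 = 55·8049222775 + 21·12·1756484412 = 885341324449; y_6 = 55·1756484412 + 12·8049222775 = 193197315960.
Step 3: Verify x_6² - 21·y_6² = 783829260777109485153601 - 783829260777109485153600 = 1 (should be 1). ✓

(x_1, y_1) = (55, 12); (x_6, y_6) = (885341324449, 193197315960).


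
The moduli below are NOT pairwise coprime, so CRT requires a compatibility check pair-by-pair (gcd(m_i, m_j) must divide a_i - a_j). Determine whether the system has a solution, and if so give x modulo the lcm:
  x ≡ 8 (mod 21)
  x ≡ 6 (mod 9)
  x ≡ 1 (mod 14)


Moduli 21, 9, 14 are not pairwise coprime, so CRT works modulo lcm(m_i) when all pairwise compatibility conditions hold.
Pairwise compatibility: gcd(m_i, m_j) must divide a_i - a_j for every pair.
Merge one congruence at a time:
  Start: x ≡ 8 (mod 21).
  Combine with x ≡ 6 (mod 9): gcd(21, 9) = 3, and 6 - 8 = -2 is NOT divisible by 3.
    ⇒ system is inconsistent (no integer solution).

No solution (the system is inconsistent).


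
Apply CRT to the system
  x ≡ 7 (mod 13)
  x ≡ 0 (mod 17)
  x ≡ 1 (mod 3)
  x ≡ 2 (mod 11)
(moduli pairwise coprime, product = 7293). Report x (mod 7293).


Product of moduli M = 13 · 17 · 3 · 11 = 7293.
Merge one congruence at a time:
  Start: x ≡ 7 (mod 13).
  Combine with x ≡ 0 (mod 17); new modulus lcm = 221.
    Write x = 7 + 13·t and substitute into x ≡ 0 (mod 17): 13·t ≡ 0 − 7 = -7 (mod 17).
    Reduce coefficients mod 17: 13·t ≡ 10 (mod 17).
    The inverse of 13 mod 17 is 4 (since 13·4 = 52 = 3·17 + 1), so t ≡ 4·10 = 40 ≡ 6 (mod 17).
    Then x = 7 + 13·6 = 85, valid modulo lcm(13, 17) = 221: x ≡ 85 (mod 221).
  Combine with x ≡ 1 (mod 3); new modulus lcm = 663.
    Write x = 85 + 221·t and substitute into x ≡ 1 (mod 3): 221·t ≡ 1 − 85 = -84 (mod 3).
    Reduce coefficients mod 3: 2·t ≡ 0 (mod 3).
    The inverse of 2 mod 3 is 2 (since 2·2 = 4 = 1·3 + 1), so t ≡ 2·0 = 0 ≡ 0 (mod 3).
    Then x = 85 + 221·0 = 85, valid modulo lcm(221, 3) = 663: x ≡ 85 (mod 663).
  Combine with x ≡ 2 (mod 11); new modulus lcm = 7293.
    Write x = 85 + 663·t and substitute into x ≡ 2 (mod 11): 663·t ≡ 2 − 85 = -83 (mod 11).
    Reduce coefficients mod 11: 3·t ≡ 5 (mod 11).
    The inverse of 3 mod 11 is 4 (since 3·4 = 12 = 1·11 + 1), so t ≡ 4·5 = 20 ≡ 9 (mod 11).
    Then x = 85 + 663·9 = 6052, valid modulo lcm(663, 11) = 7293: x ≡ 6052 (mod 7293).
Verify against each original: 6052 mod 13 = 7, 6052 mod 17 = 0, 6052 mod 3 = 1, 6052 mod 11 = 2.

x ≡ 6052 (mod 7293).


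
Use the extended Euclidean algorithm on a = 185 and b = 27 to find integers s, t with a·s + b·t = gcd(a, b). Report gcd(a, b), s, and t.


Euclidean algorithm on (185, 27) — divide until remainder is 0:
  185 = 6 · 27 + 23
  27 = 1 · 23 + 4
  23 = 5 · 4 + 3
  4 = 1 · 3 + 1
  3 = 3 · 1 + 0
gcd(185, 27) = 1.
Track Bezout coefficients alongside the remainders: start with r₀ = 185 = a·1 + b·0 (s = 1, t = 0) and r₁ = 27 = a·0 + b·1 (s = 0, t = 1); each new remainder r_{k+1} = r_{k-1} − q_k·r_k inherits s_{k+1} = s_{k-1} − q_k·s_k, t_{k+1} = t_{k-1} − q_k·t_k, so r_k = a·s_k + b·t_k at every step:
  q = 6: r = 23, s = 1 − 6·0 = 1, t = 0 − 6·1 = -6  (check: 185·1 + 27·(-6) = 23)
  q = 1: r = 4, s = 0 − 1·1 = -1, t = 1 − 1·(-6) = 7  (check: 185·(-1) + 27·7 = 4)
  q = 5: r = 3, s = 1 − 5·(-1) = 6, t = -6 − 5·7 = -41  (check: 185·6 + 27·(-41) = 3)
  q = 1: r = 1, s = -1 − 1·6 = -7, t = 7 − 1·(-41) = 48  (check: 185·(-7) + 27·48 = 1)
The row with r = 1 (the gcd) gives the Bezout coefficients s = -7, t = 48.
Result: 185 · (-7) + 27 · (48) = 1.

gcd(185, 27) = 1; s = -7, t = 48 (check: 185·(-7) + 27·48 = 1).


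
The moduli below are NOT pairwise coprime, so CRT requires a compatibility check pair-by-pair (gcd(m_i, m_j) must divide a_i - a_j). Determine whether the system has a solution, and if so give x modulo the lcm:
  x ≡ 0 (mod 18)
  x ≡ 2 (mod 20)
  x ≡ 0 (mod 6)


Moduli 18, 20, 6 are not pairwise coprime, so CRT works modulo lcm(m_i) when all pairwise compatibility conditions hold.
Pairwise compatibility: gcd(m_i, m_j) must divide a_i - a_j for every pair.
Merge one congruence at a time:
  Start: x ≡ 0 (mod 18).
  Combine with x ≡ 2 (mod 20): gcd(18, 20) = 2; 2 - 0 = 2, which IS divisible by 2, so compatible.
    Write x = 0 + 18·t and substitute into x ≡ 2 (mod 20): 18·t ≡ 2 − 0 = 2 (mod 20).
    Divide the congruence (and modulus) by g = 2: 9·t ≡ 1 (mod 10).
    The inverse of 9 mod 10 is 9 (since 9·9 = 81 = 8·10 + 1), so t ≡ 9·1 = 9 ≡ 9 (mod 10).
    Then x = 0 + 18·9 = 162, valid modulo lcm(18, 20) = 180: x ≡ 162 (mod 180).
  Combine with x ≡ 0 (mod 6): gcd(180, 6) = 6; 0 - 162 = -162, which IS divisible by 6, so compatible.
    Write x = 162 + 180·t and substitute into x ≡ 0 (mod 6): 180·t ≡ 0 − 162 = -162 (mod 6).
    Divide the congruence (and modulus) by g = 6: 30·t ≡ -27 (mod 1).
    Modulo 1 every t works; take t = 0.
    Then x = 162 + 180·0 = 162, valid modulo lcm(180, 6) = 180: x ≡ 162 (mod 180).
Verify: 162 mod 18 = 0, 162 mod 20 = 2, 162 mod 6 = 0.

x ≡ 162 (mod 180).


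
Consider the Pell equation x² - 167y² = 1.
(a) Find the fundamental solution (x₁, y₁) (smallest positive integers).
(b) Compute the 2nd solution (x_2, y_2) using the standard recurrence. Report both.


Step 1: Find the fundamental solution (x₁, y₁) of x² - 167y² = 1.
  Expand √167 as a continued fraction. a₀ = ⌊√167⌋ = 12; iterate m_{k+1} = d_k·a_k − m_k, d_{k+1} = (167 − m_{k+1}²)/d_k, a_{k+1} = ⌊(a₀ + m_{k+1})/d_{k+1}⌋ (starting m₀ = 0, d₀ = 1), with convergents p_k = a_k·p_{k-1} + p_{k-2}, q_k = a_k·q_{k-1} + q_{k-2} (p₋₁ = 1, q₋₁ = 0):
  k = 0: a₀ = 12; p₀/q₀ = 12/1; p₀² − 167·q₀² = 144 − 167 = -23.
  k = 1: m = 12, d = 23, a = ⌊(12 + 12)/23⌋ = 1; p/q = (1·12 + 1)/(1·1 + 0) = 13/1; p² − 167·q² = 169 − 167 = 2.
  k = 2: m = 11, d = 2, a = ⌊(12 + 11)/2⌋ = 11; p/q = (11·13 + 12)/(11·1 + 1) = 155/12; p² − 167·q² = 24025 − 24048 = -23.
  k = 3: m = 11, d = 23, a = ⌊(12 + 11)/23⌋ = 1; p/q = (1·155 + 13)/(1·12 + 1) = 168/13; p² − 167·q² = 28224 − 28223 = 1.
  The first convergent with p² − 167·q² = 1 gives the fundamental solution (x₁, y₁) = (168, 13).
Step 2: Apply the recurrence (x_{n+1}, y_{n+1}) = (x₁x_n + 167y₁y_n, x₁y_n + y₁x_n) repeatedly.
  From (x_1, y_1) = (168, 13): x_2 = 168·168 + 167·13·13 = 56447; y_2 = 168·13 + 13·168 = 4368.
Step 3: Verify x_2² - 167·y_2² = 3186263809 - 3186263808 = 1 (should be 1). ✓

(x_1, y_1) = (168, 13); (x_2, y_2) = (56447, 4368).


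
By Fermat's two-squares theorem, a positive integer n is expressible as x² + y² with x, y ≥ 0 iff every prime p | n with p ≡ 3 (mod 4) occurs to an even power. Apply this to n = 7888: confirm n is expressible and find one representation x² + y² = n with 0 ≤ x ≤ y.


Step 1: Factor n = 7888 = 2^4 · 17 · 29.
Step 2: Check the mod-4 condition on each prime factor: 2 = 2 (special); 17 ≡ 1 (mod 4), exponent 1; 29 ≡ 1 (mod 4), exponent 1.
All primes ≡ 3 (mod 4) appear to even exponent (or don't appear), so by the two-squares theorem n IS expressible as a sum of two squares.
Step 3: Build a representation. Group n = k² · m with k = 4 and m = 17 · 29 = 493 (a product of primes ≡ 1 (mod 4)); a representation of m scales to one of n via (k·x)² + (k·y)² = k²(x² + y²). Each prime p ≡ 1 (mod 4) is itself a sum of two squares; find a² by testing p − a² for a perfect square:
  17: 17 − 1² = 16 = 4² ⇒ 17 = 1² + 4².
  29: 29 − 1² = 28, 29 − 2² = 25 = 5² ⇒ 29 = 2² + 5².
  Combine using the Brahmagupta–Fibonacci identity (a² + b²)(c² + d²) = (ac − bd)² + (ad + bc)² = (ac + bd)² + (ad − bc)²:
  17 · 29 = 493: from (1² + 4²)(2² + 5²), take (1·2 − 4·5, 1·5 + 4·2) = (2 − 20, 5 + 8) = (-18, 13); dropping signs (only squares matter) gives (18, 13); check 18² + 13² = 324 + 169 = 493 ✓.
  Scale by k = 4: (4·18, 4·13) = (72, 52).
Step 4: Order so x ≤ y and verify: 52² + 72² = 2704 + 5184 = 7888 = n. ✓

n = 7888 = 52² + 72² (one valid representation with x ≤ y).


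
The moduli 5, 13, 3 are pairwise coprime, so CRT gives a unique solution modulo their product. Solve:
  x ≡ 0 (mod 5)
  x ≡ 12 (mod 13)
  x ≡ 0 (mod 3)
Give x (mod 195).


Moduli 5, 13, 3 are pairwise coprime; by CRT there is a unique solution modulo M = 5 · 13 · 3 = 195.
Solve pairwise, accumulating the modulus:
  Start with x ≡ 0 (mod 5).
  Combine with x ≡ 12 (mod 13): since gcd(5, 13) = 1, we get a unique residue mod 65.
    Write x = 0 + 5·t and substitute into x ≡ 12 (mod 13): 5·t ≡ 12 − 0 = 12 (mod 13).
    The inverse of 5 mod 13 is 8 (since 5·8 = 40 = 3·13 + 1), so t ≡ 8·12 = 96 ≡ 5 (mod 13).
    Then x = 0 + 5·5 = 25, valid modulo lcm(5, 13) = 65: x ≡ 25 (mod 65).
  Combine with x ≡ 0 (mod 3): since gcd(65, 3) = 1, we get a unique residue mod 195.
    Write x = 25 + 65·t and substitute into x ≡ 0 (mod 3): 65·t ≡ 0 − 25 = -25 (mod 3).
    Reduce coefficients mod 3: 2·t ≡ 2 (mod 3).
    The inverse of 2 mod 3 is 2 (since 2·2 = 4 = 1·3 + 1), so t ≡ 2·2 = 4 ≡ 1 (mod 3).
    Then x = 25 + 65·1 = 90, valid modulo lcm(65, 3) = 195: x ≡ 90 (mod 195).
Verify: 90 mod 5 = 0 ✓, 90 mod 13 = 12 ✓, 90 mod 3 = 0 ✓.

x ≡ 90 (mod 195).


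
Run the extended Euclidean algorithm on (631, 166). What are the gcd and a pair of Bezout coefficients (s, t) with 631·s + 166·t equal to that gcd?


Euclidean algorithm on (631, 166) — divide until remainder is 0:
  631 = 3 · 166 + 133
  166 = 1 · 133 + 33
  133 = 4 · 33 + 1
  33 = 33 · 1 + 0
gcd(631, 166) = 1.
Track Bezout coefficients alongside the remainders: start with r₀ = 631 = a·1 + b·0 (s = 1, t = 0) and r₁ = 166 = a·0 + b·1 (s = 0, t = 1); each new remainder r_{k+1} = r_{k-1} − q_k·r_k inherits s_{k+1} = s_{k-1} − q_k·s_k, t_{k+1} = t_{k-1} − q_k·t_k, so r_k = a·s_k + b·t_k at every step:
  q = 3: r = 133, s = 1 − 3·0 = 1, t = 0 − 3·1 = -3  (check: 631·1 + 166·(-3) = 133)
  q = 1: r = 33, s = 0 − 1·1 = -1, t = 1 − 1·(-3) = 4  (check: 631·(-1) + 166·4 = 33)
  q = 4: r = 1, s = 1 − 4·(-1) = 5, t = -3 − 4·4 = -19  (check: 631·5 + 166·(-19) = 1)
The row with r = 1 (the gcd) gives the Bezout coefficients s = 5, t = -19.
Result: 631 · (5) + 166 · (-19) = 1.

gcd(631, 166) = 1; s = 5, t = -19 (check: 631·5 + 166·(-19) = 1).


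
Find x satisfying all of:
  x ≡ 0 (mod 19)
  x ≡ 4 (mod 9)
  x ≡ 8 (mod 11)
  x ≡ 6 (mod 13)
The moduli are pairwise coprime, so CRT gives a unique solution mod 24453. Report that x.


Product of moduli M = 19 · 9 · 11 · 13 = 24453.
Merge one congruence at a time:
  Start: x ≡ 0 (mod 19).
  Combine with x ≡ 4 (mod 9); new modulus lcm = 171.
    Write x = 0 + 19·t and substitute into x ≡ 4 (mod 9): 19·t ≡ 4 − 0 = 4 (mod 9).
    Reduce coefficients mod 9: 1·t ≡ 4 (mod 9).
    So t ≡ 4 (mod 9).
    Then x = 0 + 19·4 = 76, valid modulo lcm(19, 9) = 171: x ≡ 76 (mod 171).
  Combine with x ≡ 8 (mod 11); new modulus lcm = 1881.
    Write x = 76 + 171·t and substitute into x ≡ 8 (mod 11): 171·t ≡ 8 − 76 = -68 (mod 11).
    Reduce coefficients mod 11: 6·t ≡ 9 (mod 11).
    The inverse of 6 mod 11 is 2 (since 6·2 = 12 = 1·11 + 1), so t ≡ 2·9 = 18 ≡ 7 (mod 11).
    Then x = 76 + 171·7 = 1273, valid modulo lcm(171, 11) = 1881: x ≡ 1273 (mod 1881).
  Combine with x ≡ 6 (mod 13); new modulus lcm = 24453.
    Write x = 1273 + 1881·t and substitute into x ≡ 6 (mod 13): 1881·t ≡ 6 − 1273 = -1267 (mod 13).
    Reduce coefficients mod 13: 9·t ≡ 7 (mod 13).
    The inverse of 9 mod 13 is 3 (since 9·3 = 27 = 2·13 + 1), so t ≡ 3·7 = 21 ≡ 8 (mod 13).
    Then x = 1273 + 1881·8 = 16321, valid modulo lcm(1881, 13) = 24453: x ≡ 16321 (mod 24453).
Verify against each original: 16321 mod 19 = 0, 16321 mod 9 = 4, 16321 mod 11 = 8, 16321 mod 13 = 6.

x ≡ 16321 (mod 24453).


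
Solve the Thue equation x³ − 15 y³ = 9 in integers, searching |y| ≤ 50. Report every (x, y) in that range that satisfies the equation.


The equation is x³ - 15y³ = 9. For fixed y, x³ = 15·y³ + 9, so a solution requires the RHS to be a perfect cube.
Strategy: iterate y from -50 to 50, compute RHS = 15·y³ + 9, and check whether it is a (positive or negative) perfect cube.
Check small values of y:
  y = 0: RHS = 9 is not a perfect cube.
  y = 1: RHS = 24 is not a perfect cube.
  y = -1: RHS = -6 is not a perfect cube.
  y = 2: RHS = 129 is not a perfect cube.
  y = -2: RHS = -111 is not a perfect cube.
  y = 3: RHS = 414 is not a perfect cube.
  y = -3: RHS = -396 is not a perfect cube.
Continuing the search up to |y| = 50 finds no solutions either.
No (x, y) in the scanned range satisfies the equation.

No integer solutions with |y| ≤ 50.


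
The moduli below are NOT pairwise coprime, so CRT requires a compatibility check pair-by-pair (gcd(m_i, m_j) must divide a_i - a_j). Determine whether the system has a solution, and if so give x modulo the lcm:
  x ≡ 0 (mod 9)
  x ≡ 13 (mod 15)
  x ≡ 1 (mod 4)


Moduli 9, 15, 4 are not pairwise coprime, so CRT works modulo lcm(m_i) when all pairwise compatibility conditions hold.
Pairwise compatibility: gcd(m_i, m_j) must divide a_i - a_j for every pair.
Merge one congruence at a time:
  Start: x ≡ 0 (mod 9).
  Combine with x ≡ 13 (mod 15): gcd(9, 15) = 3, and 13 - 0 = 13 is NOT divisible by 3.
    ⇒ system is inconsistent (no integer solution).

No solution (the system is inconsistent).


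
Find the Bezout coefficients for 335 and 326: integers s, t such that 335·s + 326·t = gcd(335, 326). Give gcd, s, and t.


Euclidean algorithm on (335, 326) — divide until remainder is 0:
  335 = 1 · 326 + 9
  326 = 36 · 9 + 2
  9 = 4 · 2 + 1
  2 = 2 · 1 + 0
gcd(335, 326) = 1.
Track Bezout coefficients alongside the remainders: start with r₀ = 335 = a·1 + b·0 (s = 1, t = 0) and r₁ = 326 = a·0 + b·1 (s = 0, t = 1); each new remainder r_{k+1} = r_{k-1} − q_k·r_k inherits s_{k+1} = s_{k-1} − q_k·s_k, t_{k+1} = t_{k-1} − q_k·t_k, so r_k = a·s_k + b·t_k at every step:
  q = 1: r = 9, s = 1 − 1·0 = 1, t = 0 − 1·1 = -1  (check: 335·1 + 326·(-1) = 9)
  q = 36: r = 2, s = 0 − 36·1 = -36, t = 1 − 36·(-1) = 37  (check: 335·(-36) + 326·37 = 2)
  q = 4: r = 1, s = 1 − 4·(-36) = 145, t = -1 − 4·37 = -149  (check: 335·145 + 326·(-149) = 1)
The row with r = 1 (the gcd) gives the Bezout coefficients s = 145, t = -149.
Result: 335 · (145) + 326 · (-149) = 1.

gcd(335, 326) = 1; s = 145, t = -149 (check: 335·145 + 326·(-149) = 1).


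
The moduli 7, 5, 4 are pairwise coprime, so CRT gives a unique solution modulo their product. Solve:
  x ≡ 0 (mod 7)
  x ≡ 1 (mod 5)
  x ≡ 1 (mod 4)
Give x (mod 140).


Moduli 7, 5, 4 are pairwise coprime; by CRT there is a unique solution modulo M = 7 · 5 · 4 = 140.
Solve pairwise, accumulating the modulus:
  Start with x ≡ 0 (mod 7).
  Combine with x ≡ 1 (mod 5): since gcd(7, 5) = 1, we get a unique residue mod 35.
    Write x = 0 + 7·t and substitute into x ≡ 1 (mod 5): 7·t ≡ 1 − 0 = 1 (mod 5).
    Reduce coefficients mod 5: 2·t ≡ 1 (mod 5).
    The inverse of 2 mod 5 is 3 (since 2·3 = 6 = 1·5 + 1), so t ≡ 3·1 = 3 ≡ 3 (mod 5).
    Then x = 0 + 7·3 = 21, valid modulo lcm(7, 5) = 35: x ≡ 21 (mod 35).
  Combine with x ≡ 1 (mod 4): since gcd(35, 4) = 1, we get a unique residue mod 140.
    Write x = 21 + 35·t and substitute into x ≡ 1 (mod 4): 35·t ≡ 1 − 21 = -20 (mod 4).
    Reduce coefficients mod 4: 3·t ≡ 0 (mod 4).
    The inverse of 3 mod 4 is 3 (since 3·3 = 9 = 2·4 + 1), so t ≡ 3·0 = 0 ≡ 0 (mod 4).
    Then x = 21 + 35·0 = 21, valid modulo lcm(35, 4) = 140: x ≡ 21 (mod 140).
Verify: 21 mod 7 = 0 ✓, 21 mod 5 = 1 ✓, 21 mod 4 = 1 ✓.

x ≡ 21 (mod 140).


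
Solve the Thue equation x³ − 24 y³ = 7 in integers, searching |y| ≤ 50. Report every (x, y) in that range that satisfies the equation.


The equation is x³ - 24y³ = 7. For fixed y, x³ = 24·y³ + 7, so a solution requires the RHS to be a perfect cube.
Strategy: iterate y from -50 to 50, compute RHS = 24·y³ + 7, and check whether it is a (positive or negative) perfect cube.
Check small values of y:
  y = 0: RHS = 7 is not a perfect cube.
  y = 1: RHS = 31 is not a perfect cube.
  y = -1: RHS = -17 is not a perfect cube.
  y = 2: RHS = 199 is not a perfect cube.
  y = -2: RHS = -185 is not a perfect cube.
  y = 3: RHS = 655 is not a perfect cube.
  y = -3: RHS = -641 is not a perfect cube.
Continuing the search up to |y| = 50 finds no solutions either.
No (x, y) in the scanned range satisfies the equation.

No integer solutions with |y| ≤ 50.


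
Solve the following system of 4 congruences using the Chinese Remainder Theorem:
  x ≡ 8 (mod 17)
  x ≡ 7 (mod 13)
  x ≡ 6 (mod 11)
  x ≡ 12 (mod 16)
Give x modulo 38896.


Product of moduli M = 17 · 13 · 11 · 16 = 38896.
Merge one congruence at a time:
  Start: x ≡ 8 (mod 17).
  Combine with x ≡ 7 (mod 13); new modulus lcm = 221.
    Write x = 8 + 17·t and substitute into x ≡ 7 (mod 13): 17·t ≡ 7 − 8 = -1 (mod 13).
    Reduce coefficients mod 13: 4·t ≡ 12 (mod 13).
    The inverse of 4 mod 13 is 10 (since 4·10 = 40 = 3·13 + 1), so t ≡ 10·12 = 120 ≡ 3 (mod 13).
    Then x = 8 + 17·3 = 59, valid modulo lcm(17, 13) = 221: x ≡ 59 (mod 221).
  Combine with x ≡ 6 (mod 11); new modulus lcm = 2431.
    Write x = 59 + 221·t and substitute into x ≡ 6 (mod 11): 221·t ≡ 6 − 59 = -53 (mod 11).
    Reduce coefficients mod 11: 1·t ≡ 2 (mod 11).
    So t ≡ 2 (mod 11).
    Then x = 59 + 221·2 = 501, valid modulo lcm(221, 11) = 2431: x ≡ 501 (mod 2431).
  Combine with x ≡ 12 (mod 16); new modulus lcm = 38896.
    Write x = 501 + 2431·t and substitute into x ≡ 12 (mod 16): 2431·t ≡ 12 − 501 = -489 (mod 16).
    Reduce coefficients mod 16: 15·t ≡ 7 (mod 16).
    The inverse of 15 mod 16 is 15 (since 15·15 = 225 = 14·16 + 1), so t ≡ 15·7 = 105 ≡ 9 (mod 16).
    Then x = 501 + 2431·9 = 22380, valid modulo lcm(2431, 16) = 38896: x ≡ 22380 (mod 38896).
Verify against each original: 22380 mod 17 = 8, 22380 mod 13 = 7, 22380 mod 11 = 6, 22380 mod 16 = 12.

x ≡ 22380 (mod 38896).


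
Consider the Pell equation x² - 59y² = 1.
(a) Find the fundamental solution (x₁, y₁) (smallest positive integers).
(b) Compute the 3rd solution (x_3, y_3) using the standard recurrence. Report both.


Step 1: Find the fundamental solution (x₁, y₁) of x² - 59y² = 1.
  Expand √59 as a continued fraction. a₀ = ⌊√59⌋ = 7; iterate m_{k+1} = d_k·a_k − m_k, d_{k+1} = (59 − m_{k+1}²)/d_k, a_{k+1} = ⌊(a₀ + m_{k+1})/d_{k+1}⌋ (starting m₀ = 0, d₀ = 1), with convergents p_k = a_k·p_{k-1} + p_{k-2}, q_k = a_k·q_{k-1} + q_{k-2} (p₋₁ = 1, q₋₁ = 0):
  k = 0: a₀ = 7; p₀/q₀ = 7/1; p₀² − 59·q₀² = 49 − 59 = -10.
  k = 1: m = 7, d = 10, a = ⌊(7 + 7)/10⌋ = 1; p/q = (1·7 + 1)/(1·1 + 0) = 8/1; p² − 59·q² = 64 − 59 = 5.
  k = 2: m = 3, d = 5, a = ⌊(7 + 3)/5⌋ = 2; p/q = (2·8 + 7)/(2·1 + 1) = 23/3; p² − 59·q² = 529 − 531 = -2.
  k = 3: m = 7, d = 2, a = ⌊(7 + 7)/2⌋ = 7; p/q = (7·23 + 8)/(7·3 + 1) = 169/22; p² − 59·q² = 28561 − 28556 = 5.
  k = 4: m = 7, d = 5, a = ⌊(7 + 7)/5⌋ = 2; p/q = (2·169 + 23)/(2·22 + 3) = 361/47; p² − 59·q² = 130321 − 130331 = -10.
  k = 5: m = 3, d = 10, a = ⌊(7 + 3)/10⌋ = 1; p/q = (1·361 + 169)/(1·47 + 22) = 530/69; p² − 59·q² = 280900 − 280899 = 1.
  The first convergent with p² − 59·q² = 1 gives the fundamental solution (x₁, y₁) = (530, 69).
Step 2: Apply the recurrence (x_{n+1}, y_{n+1}) = (x₁x_n + 59y₁y_n, x₁y_n + y₁x_n) repeatedly.
  From (x_1, y_1) = (530, 69): x_2 = 530·530 + 59·69·69 = 561799; y_2 = 530·69 + 69·530 = 73140.
  From (x_2, y_2) = (561799, 73140): x_3 = 530·561799 + 59·69·73140 = 595506410; y_3 = 530·73140 + 69·561799 = 77528331.
Step 3: Verify x_3² - 59·y_3² = 354627884351088100 - 354627884351088099 = 1 (should be 1). ✓

(x_1, y_1) = (530, 69); (x_3, y_3) = (595506410, 77528331).


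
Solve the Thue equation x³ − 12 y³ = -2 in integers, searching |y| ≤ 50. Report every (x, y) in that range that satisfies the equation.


The equation is x³ - 12y³ = -2. For fixed y, x³ = 12·y³ − 2, so a solution requires the RHS to be a perfect cube.
Strategy: iterate y from -50 to 50, compute RHS = 12·y³ − 2, and check whether it is a (positive or negative) perfect cube.
Check small values of y:
  y = 0: RHS = -2 is not a perfect cube.
  y = 1: RHS = 10 is not a perfect cube.
  y = -1: RHS = -14 is not a perfect cube.
  y = 2: RHS = 94 is not a perfect cube.
  y = -2: RHS = -98 is not a perfect cube.
  y = 3: RHS = 322 is not a perfect cube.
  y = -3: RHS = -326 is not a perfect cube.
Continuing the search up to |y| = 50 finds no solutions either.
No (x, y) in the scanned range satisfies the equation.

No integer solutions with |y| ≤ 50.


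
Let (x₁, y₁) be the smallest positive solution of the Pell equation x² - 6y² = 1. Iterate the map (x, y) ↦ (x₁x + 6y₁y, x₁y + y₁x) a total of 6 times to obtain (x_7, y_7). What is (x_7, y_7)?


Step 1: Find the fundamental solution (x₁, y₁) of x² - 6y² = 1.
  Expand √6 as a continued fraction. a₀ = ⌊√6⌋ = 2; iterate m_{k+1} = d_k·a_k − m_k, d_{k+1} = (6 − m_{k+1}²)/d_k, a_{k+1} = ⌊(a₀ + m_{k+1})/d_{k+1}⌋ (starting m₀ = 0, d₀ = 1), with convergents p_k = a_k·p_{k-1} + p_{k-2}, q_k = a_k·q_{k-1} + q_{k-2} (p₋₁ = 1, q₋₁ = 0):
  k = 0: a₀ = 2; p₀/q₀ = 2/1; p₀² − 6·q₀² = 4 − 6 = -2.
  k = 1: m = 2, d = 2, a = ⌊(2 + 2)/2⌋ = 2; p/q = (2·2 + 1)/(2·1 + 0) = 5/2; p² − 6·q² = 25 − 24 = 1.
  The first convergent with p² − 6·q² = 1 gives the fundamental solution (x₁, y₁) = (5, 2).
Step 2: Apply the recurrence (x_{n+1}, y_{n+1}) = (x₁x_n + 6y₁y_n, x₁y_n + y₁x_n) repeatedly.
  From (x_1, y_1) = (5, 2): x_2 = 5·5 + 6·2·2 = 49; y_2 = 5·2 + 2·5 = 20.
  From (x_2, y_2) = (49, 20): x_3 = 5·49 + 6·2·20 = 485; y_3 = 5·20 + 2·49 = 198.
  From (x_3, y_3) = (485, 198): x_4 = 5·485 + 6·2·198 = 4801; y_4 = 5·198 + 2·485 = 1960.
  From (x_4, y_4) = (4801, 1960): x_5 = 5·4801 + 6·2·1960 = 47525; y_5 = 5·1960 + 2·4801 = 19402.
  From (x_5, y_5) = (47525, 19402): x_6 = 5·47525 + 6·2·19402 = 470449; y_6 = 5·19402 + 2·47525 = 192060.
  From (x_6, y_6) = (470449, 192060): x_7 = 5·470449 + 6·2·192060 = 4656965; y_7 = 5·192060 + 2·470449 = 1901198.
Step 3: Verify x_7² - 6·y_7² = 21687323011225 - 21687323011224 = 1 (should be 1). ✓

(x_1, y_1) = (5, 2); (x_7, y_7) = (4656965, 1901198).


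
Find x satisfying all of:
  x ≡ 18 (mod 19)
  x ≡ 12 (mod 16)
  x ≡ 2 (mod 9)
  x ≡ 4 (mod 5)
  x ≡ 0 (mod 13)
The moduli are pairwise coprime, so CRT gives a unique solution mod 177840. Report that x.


Product of moduli M = 19 · 16 · 9 · 5 · 13 = 177840.
Merge one congruence at a time:
  Start: x ≡ 18 (mod 19).
  Combine with x ≡ 12 (mod 16); new modulus lcm = 304.
    Write x = 18 + 19·t and substitute into x ≡ 12 (mod 16): 19·t ≡ 12 − 18 = -6 (mod 16).
    Reduce coefficients mod 16: 3·t ≡ 10 (mod 16).
    The inverse of 3 mod 16 is 11 (since 3·11 = 33 = 2·16 + 1), so t ≡ 11·10 = 110 ≡ 14 (mod 16).
    Then x = 18 + 19·14 = 284, valid modulo lcm(19, 16) = 304: x ≡ 284 (mod 304).
  Combine with x ≡ 2 (mod 9); new modulus lcm = 2736.
    Write x = 284 + 304·t and substitute into x ≡ 2 (mod 9): 304·t ≡ 2 − 284 = -282 (mod 9).
    Reduce coefficients mod 9: 7·t ≡ 6 (mod 9).
    The inverse of 7 mod 9 is 4 (since 7·4 = 28 = 3·9 + 1), so t ≡ 4·6 = 24 ≡ 6 (mod 9).
    Then x = 284 + 304·6 = 2108, valid modulo lcm(304, 9) = 2736: x ≡ 2108 (mod 2736).
  Combine with x ≡ 4 (mod 5); new modulus lcm = 13680.
    Write x = 2108 + 2736·t and substitute into x ≡ 4 (mod 5): 2736·t ≡ 4 − 2108 = -2104 (mod 5).
    Reduce coefficients mod 5: 1·t ≡ 1 (mod 5).
    So t ≡ 1 (mod 5).
    Then x = 2108 + 2736·1 = 4844, valid modulo lcm(2736, 5) = 13680: x ≡ 4844 (mod 13680).
  Combine with x ≡ 0 (mod 13); new modulus lcm = 177840.
    Write x = 4844 + 13680·t and substitute into x ≡ 0 (mod 13): 13680·t ≡ 0 − 4844 = -4844 (mod 13).
    Reduce coefficients mod 13: 4·t ≡ 5 (mod 13).
    The inverse of 4 mod 13 is 10 (since 4·10 = 40 = 3·13 + 1), so t ≡ 10·5 = 50 ≡ 11 (mod 13).
    Then x = 4844 + 13680·11 = 155324, valid modulo lcm(13680, 13) = 177840: x ≡ 155324 (mod 177840).
Verify against each original: 155324 mod 19 = 18, 155324 mod 16 = 12, 155324 mod 9 = 2, 155324 mod 5 = 4, 155324 mod 13 = 0.

x ≡ 155324 (mod 177840).


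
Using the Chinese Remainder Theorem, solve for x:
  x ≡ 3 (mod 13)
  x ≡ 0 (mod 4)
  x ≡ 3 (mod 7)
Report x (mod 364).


Moduli 13, 4, 7 are pairwise coprime; by CRT there is a unique solution modulo M = 13 · 4 · 7 = 364.
Solve pairwise, accumulating the modulus:
  Start with x ≡ 3 (mod 13).
  Combine with x ≡ 0 (mod 4): since gcd(13, 4) = 1, we get a unique residue mod 52.
    Write x = 3 + 13·t and substitute into x ≡ 0 (mod 4): 13·t ≡ 0 − 3 = -3 (mod 4).
    Reduce coefficients mod 4: 1·t ≡ 1 (mod 4).
    So t ≡ 1 (mod 4).
    Then x = 3 + 13·1 = 16, valid modulo lcm(13, 4) = 52: x ≡ 16 (mod 52).
  Combine with x ≡ 3 (mod 7): since gcd(52, 7) = 1, we get a unique residue mod 364.
    Write x = 16 + 52·t and substitute into x ≡ 3 (mod 7): 52·t ≡ 3 − 16 = -13 (mod 7).
    Reduce coefficients mod 7: 3·t ≡ 1 (mod 7).
    The inverse of 3 mod 7 is 5 (since 3·5 = 15 = 2·7 + 1), so t ≡ 5·1 = 5 ≡ 5 (mod 7).
    Then x = 16 + 52·5 = 276, valid modulo lcm(52, 7) = 364: x ≡ 276 (mod 364).
Verify: 276 mod 13 = 3 ✓, 276 mod 4 = 0 ✓, 276 mod 7 = 3 ✓.

x ≡ 276 (mod 364).


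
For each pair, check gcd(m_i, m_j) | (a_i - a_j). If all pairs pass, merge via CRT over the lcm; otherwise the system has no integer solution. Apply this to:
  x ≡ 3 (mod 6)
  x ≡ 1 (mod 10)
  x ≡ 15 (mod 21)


Moduli 6, 10, 21 are not pairwise coprime, so CRT works modulo lcm(m_i) when all pairwise compatibility conditions hold.
Pairwise compatibility: gcd(m_i, m_j) must divide a_i - a_j for every pair.
Merge one congruence at a time:
  Start: x ≡ 3 (mod 6).
  Combine with x ≡ 1 (mod 10): gcd(6, 10) = 2; 1 - 3 = -2, which IS divisible by 2, so compatible.
    Write x = 3 + 6·t and substitute into x ≡ 1 (mod 10): 6·t ≡ 1 − 3 = -2 (mod 10).
    Divide the congruence (and modulus) by g = 2: 3·t ≡ -1 (mod 5).
    Reduce coefficients mod 5: 3·t ≡ 4 (mod 5).
    The inverse of 3 mod 5 is 2 (since 3·2 = 6 = 1·5 + 1), so t ≡ 2·4 = 8 ≡ 3 (mod 5).
    Then x = 3 + 6·3 = 21, valid modulo lcm(6, 10) = 30: x ≡ 21 (mod 30).
  Combine with x ≡ 15 (mod 21): gcd(30, 21) = 3; 15 - 21 = -6, which IS divisible by 3, so compatible.
    Write x = 21 + 30·t and substitute into x ≡ 15 (mod 21): 30·t ≡ 15 − 21 = -6 (mod 21).
    Divide the congruence (and modulus) by g = 3: 10·t ≡ -2 (mod 7).
    Reduce coefficients mod 7: 3·t ≡ 5 (mod 7).
    The inverse of 3 mod 7 is 5 (since 3·5 = 15 = 2·7 + 1), so t ≡ 5·5 = 25 ≡ 4 (mod 7).
    Then x = 21 + 30·4 = 141, valid modulo lcm(30, 21) = 210: x ≡ 141 (mod 210).
Verify: 141 mod 6 = 3, 141 mod 10 = 1, 141 mod 21 = 15.

x ≡ 141 (mod 210).


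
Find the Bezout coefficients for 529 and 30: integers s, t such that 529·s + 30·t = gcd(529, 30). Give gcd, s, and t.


Euclidean algorithm on (529, 30) — divide until remainder is 0:
  529 = 17 · 30 + 19
  30 = 1 · 19 + 11
  19 = 1 · 11 + 8
  11 = 1 · 8 + 3
  8 = 2 · 3 + 2
  3 = 1 · 2 + 1
  2 = 2 · 1 + 0
gcd(529, 30) = 1.
Track Bezout coefficients alongside the remainders: start with r₀ = 529 = a·1 + b·0 (s = 1, t = 0) and r₁ = 30 = a·0 + b·1 (s = 0, t = 1); each new remainder r_{k+1} = r_{k-1} − q_k·r_k inherits s_{k+1} = s_{k-1} − q_k·s_k, t_{k+1} = t_{k-1} − q_k·t_k, so r_k = a·s_k + b·t_k at every step:
  q = 17: r = 19, s = 1 − 17·0 = 1, t = 0 − 17·1 = -17  (check: 529·1 + 30·(-17) = 19)
  q = 1: r = 11, s = 0 − 1·1 = -1, t = 1 − 1·(-17) = 18  (check: 529·(-1) + 30·18 = 11)
  q = 1: r = 8, s = 1 − 1·(-1) = 2, t = -17 − 1·18 = -35  (check: 529·2 + 30·(-35) = 8)
  q = 1: r = 3, s = -1 − 1·2 = -3, t = 18 − 1·(-35) = 53  (check: 529·(-3) + 30·53 = 3)
  q = 2: r = 2, s = 2 − 2·(-3) = 8, t = -35 − 2·53 = -141  (check: 529·8 + 30·(-141) = 2)
  q = 1: r = 1, s = -3 − 1·8 = -11, t = 53 − 1·(-141) = 194  (check: 529·(-11) + 30·194 = 1)
The row with r = 1 (the gcd) gives the Bezout coefficients s = -11, t = 194.
Result: 529 · (-11) + 30 · (194) = 1.

gcd(529, 30) = 1; s = -11, t = 194 (check: 529·(-11) + 30·194 = 1).


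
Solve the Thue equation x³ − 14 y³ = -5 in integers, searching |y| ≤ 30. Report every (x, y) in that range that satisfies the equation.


The equation is x³ - 14y³ = -5. For fixed y, x³ = 14·y³ − 5, so a solution requires the RHS to be a perfect cube.
Strategy: iterate y from -30 to 30, compute RHS = 14·y³ − 5, and check whether it is a (positive or negative) perfect cube.
Check small values of y:
  y = 0: RHS = -5 is not a perfect cube.
  y = 1: RHS = 9 is not a perfect cube.
  y = -1: RHS = -19 is not a perfect cube.
  y = 2: RHS = 107 is not a perfect cube.
  y = -2: RHS = -117 is not a perfect cube.
  y = 3: RHS = 373 is not a perfect cube.
  y = -3: RHS = -383 is not a perfect cube.
Continuing the search up to |y| = 30 finds no solutions either.
No (x, y) in the scanned range satisfies the equation.

No integer solutions with |y| ≤ 30.


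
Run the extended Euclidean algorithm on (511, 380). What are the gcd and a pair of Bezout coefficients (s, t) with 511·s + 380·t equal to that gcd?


Euclidean algorithm on (511, 380) — divide until remainder is 0:
  511 = 1 · 380 + 131
  380 = 2 · 131 + 118
  131 = 1 · 118 + 13
  118 = 9 · 13 + 1
  13 = 13 · 1 + 0
gcd(511, 380) = 1.
Track Bezout coefficients alongside the remainders: start with r₀ = 511 = a·1 + b·0 (s = 1, t = 0) and r₁ = 380 = a·0 + b·1 (s = 0, t = 1); each new remainder r_{k+1} = r_{k-1} − q_k·r_k inherits s_{k+1} = s_{k-1} − q_k·s_k, t_{k+1} = t_{k-1} − q_k·t_k, so r_k = a·s_k + b·t_k at every step:
  q = 1: r = 131, s = 1 − 1·0 = 1, t = 0 − 1·1 = -1  (check: 511·1 + 380·(-1) = 131)
  q = 2: r = 118, s = 0 − 2·1 = -2, t = 1 − 2·(-1) = 3  (check: 511·(-2) + 380·3 = 118)
  q = 1: r = 13, s = 1 − 1·(-2) = 3, t = -1 − 1·3 = -4  (check: 511·3 + 380·(-4) = 13)
  q = 9: r = 1, s = -2 − 9·3 = -29, t = 3 − 9·(-4) = 39  (check: 511·(-29) + 380·39 = 1)
The row with r = 1 (the gcd) gives the Bezout coefficients s = -29, t = 39.
Result: 511 · (-29) + 380 · (39) = 1.

gcd(511, 380) = 1; s = -29, t = 39 (check: 511·(-29) + 380·39 = 1).


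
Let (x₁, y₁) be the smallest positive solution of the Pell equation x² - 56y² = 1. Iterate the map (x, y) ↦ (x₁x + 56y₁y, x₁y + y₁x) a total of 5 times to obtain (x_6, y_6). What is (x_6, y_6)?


Step 1: Find the fundamental solution (x₁, y₁) of x² - 56y² = 1.
  Expand √56 as a continued fraction. a₀ = ⌊√56⌋ = 7; iterate m_{k+1} = d_k·a_k − m_k, d_{k+1} = (56 − m_{k+1}²)/d_k, a_{k+1} = ⌊(a₀ + m_{k+1})/d_{k+1}⌋ (starting m₀ = 0, d₀ = 1), with convergents p_k = a_k·p_{k-1} + p_{k-2}, q_k = a_k·q_{k-1} + q_{k-2} (p₋₁ = 1, q₋₁ = 0):
  k = 0: a₀ = 7; p₀/q₀ = 7/1; p₀² − 56·q₀² = 49 − 56 = -7.
  k = 1: m = 7, d = 7, a = ⌊(7 + 7)/7⌋ = 2; p/q = (2·7 + 1)/(2·1 + 0) = 15/2; p² − 56·q² = 225 − 224 = 1.
  The first convergent with p² − 56·q² = 1 gives the fundamental solution (x₁, y₁) = (15, 2).
Step 2: Apply the recurrence (x_{n+1}, y_{n+1}) = (x₁x_n + 56y₁y_n, x₁y_n + y₁x_n) repeatedly.
  From (x_1, y_1) = (15, 2): x_2 = 15·15 + 56·2·2 = 449; y_2 = 15·2 + 2·15 = 60.
  From (x_2, y_2) = (449, 60): x_3 = 15·449 + 56·2·60 = 13455; y_3 = 15·60 + 2·449 = 1798.
  From (x_3, y_3) = (13455, 1798): x_4 = 15·13455 + 56·2·1798 = 403201; y_4 = 15·1798 + 2·13455 = 53880.
  From (x_4, y_4) = (403201, 53880): x_5 = 15·403201 + 56·2·53880 = 12082575; y_5 = 15·53880 + 2·403201 = 1614602.
  From (x_5, y_5) = (12082575, 1614602): x_6 = 15·12082575 + 56·2·1614602 = 362074049; y_6 = 15·1614602 + 2·12082575 = 48384180.
Step 3: Verify x_6² - 56·y_6² = 131097616959254401 - 131097616959254400 = 1 (should be 1). ✓

(x_1, y_1) = (15, 2); (x_6, y_6) = (362074049, 48384180).
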